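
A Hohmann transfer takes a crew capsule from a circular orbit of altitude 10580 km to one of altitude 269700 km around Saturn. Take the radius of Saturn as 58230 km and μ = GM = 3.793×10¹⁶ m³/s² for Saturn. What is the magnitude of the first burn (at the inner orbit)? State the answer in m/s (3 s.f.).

Δv ≈ 6710 m/s

r₁ = 58230 + 10580 = 68810 km = 6.8810×10⁷ m.
r₂ = 58230 + 269700 = 327930 km = 3.2793×10⁸ m.
Transfer ellipse a_t = (r₁ + r₂)/2 = 1.984×10⁸ m.
At r₁: circular v_c1 = √(μ/r₁) = 23480 m/s; transfer-perikrone v_p = √[μ(2/r₁ − 1/a_t)] = 30190 m/s.
Δv₁ = v_p − v_c1 = 6709 m/s.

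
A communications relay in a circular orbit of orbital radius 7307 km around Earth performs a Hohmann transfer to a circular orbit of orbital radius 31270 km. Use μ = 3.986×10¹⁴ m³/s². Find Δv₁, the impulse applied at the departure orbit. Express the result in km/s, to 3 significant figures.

Δv ≈ 2.02 km/s

r₁ = 7307 km = 7.307×10⁶ m.
r₂ = 31270 km = 3.127×10⁷ m.
Transfer ellipse a_t = (r₁ + r₂)/2 = 1.929×10⁷ m.
At r₁: circular v_c1 = √(μ/r₁) = 7386 m/s; transfer-perigee v_p = √[μ(2/r₁ − 1/a_t)] = 9404 m/s.
Δv₁ = v_p − v_c1 = 2018 m/s.
= 2.018 km/s.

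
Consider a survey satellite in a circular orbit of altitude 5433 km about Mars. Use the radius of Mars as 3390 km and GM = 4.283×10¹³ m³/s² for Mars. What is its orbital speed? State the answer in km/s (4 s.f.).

v ≈ 2.203 km/s

r = 3390 + 5433 = 8823.0 km = 8.8230×10⁶ m.
For a circular orbit v = √(μ/r) = √(4.283×10¹³ / 8.823×10⁶) = √(4.854×10⁶) = 2203 m/s.
That is 2.203 km/s.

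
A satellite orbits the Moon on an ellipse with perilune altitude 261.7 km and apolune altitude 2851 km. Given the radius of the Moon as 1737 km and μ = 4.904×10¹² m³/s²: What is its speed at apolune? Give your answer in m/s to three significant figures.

r_p = 1737 + 261.7 = 1998.7 km = 1.9987×10⁶ m.
r_a = 1737 + 2851 = 4588.0 km = 4.5880×10⁶ m.
Semi-major axis a = (r_p + r_a)/2 = 3293.3 km = 3.293×10⁶ m.
Vis-viva: v² = μ(2/r − 1/a) = 4.904×10¹² × (4.359×10⁻⁷ − 3.036×10⁻⁷) = 6.487×10⁵ m²/s².
v = 805.4 m/s.

v ≈ 805 m/s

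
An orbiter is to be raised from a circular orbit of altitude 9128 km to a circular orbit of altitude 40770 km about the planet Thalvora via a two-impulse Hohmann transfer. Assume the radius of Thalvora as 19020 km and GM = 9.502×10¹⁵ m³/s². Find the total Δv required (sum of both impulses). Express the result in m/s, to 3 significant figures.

Δv_total ≈ 5570 m/s

r₁ = 19020 + 9128 = 28148 km = 2.8148×10⁷ m.
r₂ = 19020 + 40770 = 59790 km = 5.9790×10⁷ m.
Transfer ellipse a_t = (r₁ + r₂)/2 = 4.397×10⁷ m.
At r₁: circular v_c1 = √(μ/r₁) = 18370 m/s; transfer-periapsis v_p = √[μ(2/r₁ − 1/a_t)] = 21430 m/s.
Δv₁ = v_p − v_c1 = 3052 m/s.
At r₂: circular v_c2 = √(μ/r₂) = 12610 m/s; transfer-apoapsis v_a = √[μ(2/r₂ − 1/a_t)] = 10090 m/s.
Δv₂ = v_c2 − v_a = 2520 m/s.
Total Δv = Δv₁ + Δv₂ = 5572 m/s.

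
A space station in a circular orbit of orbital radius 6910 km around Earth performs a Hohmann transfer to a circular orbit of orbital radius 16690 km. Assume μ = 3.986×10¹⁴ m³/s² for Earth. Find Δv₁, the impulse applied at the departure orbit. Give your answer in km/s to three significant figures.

Δv ≈ 1.44 km/s

r₁ = 6910 km = 6.910×10⁶ m.
r₂ = 16690 km = 1.669×10⁷ m.
Transfer ellipse a_t = (r₁ + r₂)/2 = 1.180×10⁷ m.
At r₁: circular v_c1 = √(μ/r₁) = 7595 m/s; transfer-perigee v_p = √[μ(2/r₁ − 1/a_t)] = 9033 m/s.
Δv₁ = v_p − v_c1 = 1438 m/s.
= 1.438 km/s.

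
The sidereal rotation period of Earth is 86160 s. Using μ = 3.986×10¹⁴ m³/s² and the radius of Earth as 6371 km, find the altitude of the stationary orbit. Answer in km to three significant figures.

h_sync ≈ 35800 km

A synchronous orbit has period T, so by Kepler's third law a = (μT²/4π²)^(1/3).
μT²/4π² = 3.986×10¹⁴ × (8.616×10⁴)² / 39.48 = 7.495×10²² m³.
a = 4.216×10⁷ m = 42163 km.
Altitude h = a − R = 42163 − 6371 = 35792 km.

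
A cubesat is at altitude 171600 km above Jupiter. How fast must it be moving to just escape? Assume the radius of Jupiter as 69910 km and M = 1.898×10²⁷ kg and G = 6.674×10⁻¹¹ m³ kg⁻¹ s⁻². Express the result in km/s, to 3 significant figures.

v_esc ≈ 32.4 km/s

μ = GM = 6.674×10⁻¹¹ × 1.898×10²⁷ = 1.267×10¹⁷ m³/s².
r = 69910 + 171600 = 241510 km = 2.4151×10⁸ m.
Escape speed v_esc = √(2μ/r) = √(2 × 1.267×10¹⁷ / 2.415×10⁸) = √(1.049×10⁹) = 32390 m/s.
= 32.39 km/s.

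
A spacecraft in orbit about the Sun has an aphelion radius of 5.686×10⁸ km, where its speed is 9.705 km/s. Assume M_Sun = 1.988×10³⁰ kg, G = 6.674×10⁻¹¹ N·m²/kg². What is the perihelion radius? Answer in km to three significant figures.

perihelion radius ≈ 1.44×10⁸ km

μ = GM = 6.674×10⁻¹¹ × 1.988×10³⁰ = 1.327×10²⁰ m³/s².
r_a = 5.686×10¹¹ m.
Specific energy ε = v²/2 − μ/r = -1.862×10⁸ J/kg, so a = −μ/(2ε) = 3.562×10¹¹ m.
The apsides satisfy r_p + r_a = 2a, so the perihelion radius is 2a − r_a = 1.438×10¹¹ m = 1.4377×10⁸ km.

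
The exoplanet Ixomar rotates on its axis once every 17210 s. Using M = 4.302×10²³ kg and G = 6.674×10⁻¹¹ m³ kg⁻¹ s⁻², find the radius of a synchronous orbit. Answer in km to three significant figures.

μ = GM = 6.674×10⁻¹¹ × 4.302×10²³ = 2.871×10¹³ m³/s².
A synchronous orbit has period T, so by Kepler's third law a = (μT²/4π²)^(1/3).
μT²/4π² = 2.871×10¹³ × (1.721×10⁴)² / 39.48 = 2.154×10²⁰ m³.
a = 5.994×10⁶ m = 5994.5 km.

r_sync ≈ 5990 km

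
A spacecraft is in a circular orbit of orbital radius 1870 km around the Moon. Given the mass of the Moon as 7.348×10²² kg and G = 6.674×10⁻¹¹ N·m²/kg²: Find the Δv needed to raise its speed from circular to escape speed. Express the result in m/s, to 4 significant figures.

μ = GM = 6.674×10⁻¹¹ × 7.348×10²² = 4.904×10¹² m³/s².
r = 1870 km = 1.870×10⁶ m.
Circular speed v_c = √(μ/r) = 1619 m/s.
Escape speed v_esc = √(2μ/r) = √2 × v_c = 2290 m/s.
Δv = v_esc − v_c = 670.8 m/s.

Δv ≈ 670.8 m/s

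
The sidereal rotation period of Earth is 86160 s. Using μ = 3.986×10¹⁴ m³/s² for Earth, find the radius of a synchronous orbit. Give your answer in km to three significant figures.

r_sync ≈ 42200 km

A synchronous orbit has period T, so by Kepler's third law a = (μT²/4π²)^(1/3).
μT²/4π² = 3.986×10¹⁴ × (8.616×10⁴)² / 39.48 = 7.495×10²² m³.
a = 4.216×10⁷ m = 42163 km.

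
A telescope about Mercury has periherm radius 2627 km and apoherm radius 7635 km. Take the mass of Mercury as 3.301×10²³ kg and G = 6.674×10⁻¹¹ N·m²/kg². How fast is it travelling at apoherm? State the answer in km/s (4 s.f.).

v ≈ 1.215 km/s

μ = GM = 6.674×10⁻¹¹ × 3.301×10²³ = 2.203×10¹³ m³/s².
Semi-major axis a = (r_p + r_a)/2 = 5131.0 km = 5.131×10⁶ m.
Vis-viva: v² = μ(2/r − 1/a) = 2.203×10¹³ × (2.620×10⁻⁷ − 1.949×10⁻⁷) = 1.477×10⁶ m²/s².
v = 1215 m/s = 1.215 km/s.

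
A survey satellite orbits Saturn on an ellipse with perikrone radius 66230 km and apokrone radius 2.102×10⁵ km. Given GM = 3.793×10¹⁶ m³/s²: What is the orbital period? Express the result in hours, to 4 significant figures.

Semi-major axis a = (r_p + r_a)/2 = (66230 + 2.1020×10⁵)/2 = 1.3822×10⁵ km = 1.382×10⁸ m.
By Kepler's third law T = 2π√(a³/μ) = 2π × 8.343×10³ = 5.242×10⁴ s.
= 14.56 hours.

T ≈ 14.56 hours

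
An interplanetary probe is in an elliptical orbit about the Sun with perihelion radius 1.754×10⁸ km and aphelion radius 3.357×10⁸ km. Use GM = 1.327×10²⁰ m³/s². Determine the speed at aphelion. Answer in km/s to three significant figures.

Semi-major axis a = (r_p + r_a)/2 = 2.5555×10⁸ km = 2.556×10¹¹ m.
Vis-viva: v² = μ(2/r − 1/a) = 1.327×10²⁰ × (5.958×10⁻¹² − 3.913×10⁻¹²) = 2.713×10⁸ m²/s².
v = 16470 m/s = 16.47 km/s.

v ≈ 16.5 km/s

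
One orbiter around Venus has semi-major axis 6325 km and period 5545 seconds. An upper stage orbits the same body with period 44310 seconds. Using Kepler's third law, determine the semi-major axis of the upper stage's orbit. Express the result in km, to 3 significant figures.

a₂ ≈ 25300 km

Kepler's third law: a³ ∝ T², so a₂ = a₁ (T₂/T₁)^(2/3).
T₂/T₁ = 7.991, (T₂/T₁)^(2/3) = 3.997.
a₂ = 6325 × 3.997 = 25280 km.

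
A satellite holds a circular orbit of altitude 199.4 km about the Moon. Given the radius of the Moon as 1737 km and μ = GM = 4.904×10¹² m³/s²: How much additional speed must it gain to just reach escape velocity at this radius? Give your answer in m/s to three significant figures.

r = 1737 + 199.4 = 1936.4 km = 1.9364×10⁶ m.
Circular speed v_c = √(μ/r) = 1591 m/s.
Escape speed v_esc = √(2μ/r) = √2 × v_c = 2251 m/s.
Δv = v_esc − v_c = 659.2 m/s.

Δv ≈ 659 m/s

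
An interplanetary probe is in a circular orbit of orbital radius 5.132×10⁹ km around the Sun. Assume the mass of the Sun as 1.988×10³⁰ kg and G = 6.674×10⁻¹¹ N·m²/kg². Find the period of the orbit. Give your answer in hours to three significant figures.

T ≈ 1760000 hours

μ = GM = 6.674×10⁻¹¹ × 1.988×10³⁰ = 1.327×10²⁰ m³/s².
r = 5.132×10⁹ km = 5.132×10¹² m.
Kepler's third law: T = 2π√(r³/μ) = 2π√((5.132×10¹²)³ / 1.327×10²⁰).
r³/μ = 1.019×10¹⁸ s², so T = 2π × 1.009×10⁹ = 6.342×10⁹ s.
Converting: 6.342×10⁹ s ÷ 3600 = 1.762×10⁶ hours.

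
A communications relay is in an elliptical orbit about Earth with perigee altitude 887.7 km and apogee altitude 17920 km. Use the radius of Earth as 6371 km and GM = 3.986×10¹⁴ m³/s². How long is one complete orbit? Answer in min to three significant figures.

T ≈ 329 min

r_p = 6371 + 887.7 = 7258.7 km = 7.2587×10⁶ m.
r_a = 6371 + 17920 = 24291 km = 2.4291×10⁷ m.
Semi-major axis a = (r_p + r_a)/2 = (7258.7 + 24291)/2 = 15775 km = 1.577×10⁷ m.
By Kepler's third law T = 2π√(a³/μ) = 2π × 3.138×10³ = 1.972×10⁴ s.
= 328.6 min.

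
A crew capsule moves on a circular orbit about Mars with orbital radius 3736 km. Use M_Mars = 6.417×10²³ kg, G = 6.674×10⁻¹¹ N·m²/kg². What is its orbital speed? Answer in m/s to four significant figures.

μ = GM = 6.674×10⁻¹¹ × 6.417×10²³ = 4.283×10¹³ m³/s².
r = 3736 km = 3.736×10⁶ m.
For a circular orbit v = √(μ/r) = √(4.283×10¹³ / 3.736×10⁶) = √(1.146×10⁷) = 3386 m/s.

v ≈ 3386 m/s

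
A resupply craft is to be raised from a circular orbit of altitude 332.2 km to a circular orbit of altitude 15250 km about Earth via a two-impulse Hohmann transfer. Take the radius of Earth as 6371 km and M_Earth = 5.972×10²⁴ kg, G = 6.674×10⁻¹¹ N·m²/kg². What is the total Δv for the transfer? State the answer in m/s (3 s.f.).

Δv_total ≈ 3160 m/s

μ = GM = 6.674×10⁻¹¹ × 5.972×10²⁴ = 3.986×10¹⁴ m³/s².
r₁ = 6371 + 332.2 = 6703.2 km = 6.7032×10⁶ m.
r₂ = 6371 + 15250 = 21621 km = 2.1621×10⁷ m.
Transfer ellipse a_t = (r₁ + r₂)/2 = 1.416×10⁷ m.
At r₁: circular v_c1 = √(μ/r₁) = 7711 m/s; transfer-perigee v_p = √[μ(2/r₁ − 1/a_t)] = 9528 m/s.
Δv₁ = v_p − v_c1 = 1817 m/s.
At r₂: circular v_c2 = √(μ/r₂) = 4294 m/s; transfer-apogee v_a = √[μ(2/r₂ − 1/a_t)] = 2954 m/s.
Δv₂ = v_c2 − v_a = 1340 m/s.
Total Δv = Δv₁ + Δv₂ = 3156 m/s.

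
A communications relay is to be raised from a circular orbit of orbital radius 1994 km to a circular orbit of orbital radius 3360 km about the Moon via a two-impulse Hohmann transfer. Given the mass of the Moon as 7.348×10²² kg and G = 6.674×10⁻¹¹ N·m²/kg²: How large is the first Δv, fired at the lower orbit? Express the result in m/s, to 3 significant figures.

Δv ≈ 189 m/s

μ = GM = 6.674×10⁻¹¹ × 7.348×10²² = 4.904×10¹² m³/s².
r₁ = 1994 km = 1.994×10⁶ m.
r₂ = 3360 km = 3.360×10⁶ m.
Transfer ellipse a_t = (r₁ + r₂)/2 = 2.677×10⁶ m.
At r₁: circular v_c1 = √(μ/r₁) = 1568 m/s; transfer-perilune v_p = √[μ(2/r₁ − 1/a_t)] = 1757 m/s.
Δv₁ = v_p − v_c1 = 188.7 m/s.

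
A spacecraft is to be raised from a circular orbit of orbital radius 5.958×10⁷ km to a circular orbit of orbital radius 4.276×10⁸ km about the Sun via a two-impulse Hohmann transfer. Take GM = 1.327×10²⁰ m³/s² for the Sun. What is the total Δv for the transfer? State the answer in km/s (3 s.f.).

r₁ = 5.958×10⁷ km = 5.958×10¹⁰ m.
r₂ = 4.276×10⁸ km = 4.276×10¹¹ m.
Transfer ellipse a_t = (r₁ + r₂)/2 = 2.436×10¹¹ m.
At r₁: circular v_c1 = √(μ/r₁) = 47190 m/s; transfer-perihelion v_p = √[μ(2/r₁ − 1/a_t)] = 62530 m/s.
Δv₁ = v_p − v_c1 = 15330 m/s.
At r₂: circular v_c2 = √(μ/r₂) = 17620 m/s; transfer-aphelion v_a = √[μ(2/r₂ − 1/a_t)] = 8712 m/s.
Δv₂ = v_c2 − v_a = 8904 m/s.
Total Δv = Δv₁ + Δv₂ = 24240 m/s = 24.24 km/s.

Δv_total ≈ 24.2 km/s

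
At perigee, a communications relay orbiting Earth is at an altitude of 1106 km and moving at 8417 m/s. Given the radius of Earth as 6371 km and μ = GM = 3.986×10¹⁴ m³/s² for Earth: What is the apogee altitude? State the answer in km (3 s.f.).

r_p = 6371 + 1106 = 7477.0 km = 7.477×10⁶ m.
Specific energy ε = v²/2 − μ/r = -1.789×10⁷ J/kg, so a = −μ/(2ε) = 1.114×10⁷ m.
The apsides satisfy r_p + r_a = 2a, so the apogee radius is 2a − r_p = 1.481×10⁷ m = 14807 km.
Apogee altitude = 14807 − 6371 = 8436.1 km.

apogee altitude ≈ 8440 km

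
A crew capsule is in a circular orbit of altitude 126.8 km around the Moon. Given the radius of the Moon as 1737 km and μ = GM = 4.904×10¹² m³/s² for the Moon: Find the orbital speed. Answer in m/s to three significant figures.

v ≈ 1620 m/s

r = 1737 + 126.8 = 1863.8 km = 1.8638×10⁶ m.
For a circular orbit v = √(μ/r) = √(4.904×10¹² / 1.864×10⁶) = √(2.631×10⁶) = 1622 m/s.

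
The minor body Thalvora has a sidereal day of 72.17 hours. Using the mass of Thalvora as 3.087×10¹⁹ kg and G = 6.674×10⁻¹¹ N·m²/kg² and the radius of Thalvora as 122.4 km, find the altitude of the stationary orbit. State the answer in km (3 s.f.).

h_sync ≈ 1400 km

μ = GM = 6.674×10⁻¹¹ × 3.087×10¹⁹ = 2.060×10⁹ m³/s².
T = 72.17 hours = 2.598×10⁵ s.
A synchronous orbit has period T, so by Kepler's third law a = (μT²/4π²)^(1/3).
μT²/4π² = 2.060×10⁹ × (2.598×10⁵)² / 39.48 = 3.523×10¹⁸ m³.
a = 1.522×10⁶ m = 1521.6 km.
Altitude h = a − R = 1521.6 − 122.4 = 1399.2 km.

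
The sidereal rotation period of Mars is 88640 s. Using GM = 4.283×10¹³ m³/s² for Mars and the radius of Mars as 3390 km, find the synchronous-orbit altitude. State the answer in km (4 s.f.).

A synchronous orbit has period T, so by Kepler's third law a = (μT²/4π²)^(1/3).
μT²/4π² = 4.283×10¹³ × (8.864×10⁴)² / 39.48 = 8.524×10²¹ m³.
a = 2.043×10⁷ m = 20428 km.
Altitude h = a − R = 20428 − 3390 = 17038 km.

h_sync ≈ 17040 km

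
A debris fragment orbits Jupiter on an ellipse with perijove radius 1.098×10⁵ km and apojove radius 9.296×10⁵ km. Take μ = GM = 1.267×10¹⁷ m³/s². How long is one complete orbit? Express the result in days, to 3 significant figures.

Semi-major axis a = (r_p + r_a)/2 = (1.0980×10⁵ + 9.2960×10⁵)/2 = 5.1970×10⁵ km = 5.197×10⁸ m.
By Kepler's third law T = 2π√(a³/μ) = 2π × 3.328×10⁴ = 2.091×10⁵ s.
= 2.421 days.

T ≈ 2.42 days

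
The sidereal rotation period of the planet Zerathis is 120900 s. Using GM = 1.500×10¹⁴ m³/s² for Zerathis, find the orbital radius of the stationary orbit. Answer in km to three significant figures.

A synchronous orbit has period T, so by Kepler's third law a = (μT²/4π²)^(1/3).
μT²/4π² = 1.500×10¹⁴ × (1.209×10⁵)² / 39.48 = 5.554×10²² m³.
a = 3.815×10⁷ m = 38153 km.

r_sync ≈ 38200 km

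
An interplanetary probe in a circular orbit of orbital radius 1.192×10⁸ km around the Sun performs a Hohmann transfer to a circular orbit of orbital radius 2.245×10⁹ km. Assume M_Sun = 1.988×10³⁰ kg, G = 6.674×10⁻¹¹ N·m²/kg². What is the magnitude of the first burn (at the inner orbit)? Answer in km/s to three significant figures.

μ = GM = 6.674×10⁻¹¹ × 1.988×10³⁰ = 1.327×10²⁰ m³/s².
r₁ = 1.192×10⁸ km = 1.192×10¹¹ m.
r₂ = 2.245×10⁹ km = 2.245×10¹² m.
Transfer ellipse a_t = (r₁ + r₂)/2 = 1.182×10¹² m.
At r₁: circular v_c1 = √(μ/r₁) = 33360 m/s; transfer-perihelion v_p = √[μ(2/r₁ − 1/a_t)] = 45980 m/s.
Δv₁ = v_p − v_c1 = 12610 m/s.
= 12.61 km/s.

Δv ≈ 12.6 km/s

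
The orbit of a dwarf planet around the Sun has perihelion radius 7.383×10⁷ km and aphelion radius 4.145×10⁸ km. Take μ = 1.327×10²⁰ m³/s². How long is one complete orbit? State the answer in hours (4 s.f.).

T ≈ 18280 hours

Semi-major axis a = (r_p + r_a)/2 = (7.3830×10⁷ + 4.1450×10⁸)/2 = 2.4416×10⁸ km = 2.442×10¹¹ m.
By Kepler's third law T = 2π√(a³/μ) = 2π × 1.047×10⁷ = 6.581×10⁷ s.
= 18280 hours.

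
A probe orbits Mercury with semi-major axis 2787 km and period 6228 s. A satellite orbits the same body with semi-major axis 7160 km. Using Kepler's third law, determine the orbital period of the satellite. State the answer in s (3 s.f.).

Kepler's third law: T² ∝ a³, so T₂ = T₁ (a₂/a₁)^(3/2).
a₂/a₁ = 2.569, (a₂/a₁)^(3/2) = 4.118.
T₂ = 6228 × 4.118 = 25650 s.

T₂ ≈ 25600 s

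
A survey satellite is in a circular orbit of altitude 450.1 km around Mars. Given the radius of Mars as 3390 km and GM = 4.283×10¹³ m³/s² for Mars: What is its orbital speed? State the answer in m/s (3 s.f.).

r = 3390 + 450.1 = 3840.1 km = 3.8401×10⁶ m.
For a circular orbit v = √(μ/r) = √(4.283×10¹³ / 3.840×10⁶) = √(1.115×10⁷) = 3340 m/s.

v ≈ 3340 m/s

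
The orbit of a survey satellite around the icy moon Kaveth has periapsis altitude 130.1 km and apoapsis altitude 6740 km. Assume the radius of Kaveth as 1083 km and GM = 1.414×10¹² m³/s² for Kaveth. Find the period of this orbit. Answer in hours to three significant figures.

r_p = 1083 + 130.1 = 1213.1 km = 1.2131×10⁶ m.
r_a = 1083 + 6740 = 7823.0 km = 7.8230×10⁶ m.
Semi-major axis a = (r_p + r_a)/2 = (1213.1 + 7823.0)/2 = 4518.1 km = 4.518×10⁶ m.
By Kepler's third law T = 2π√(a³/μ) = 2π × 8.076×10³ = 5.074×10⁴ s.
= 14.10 hours.

T ≈ 14.1 hours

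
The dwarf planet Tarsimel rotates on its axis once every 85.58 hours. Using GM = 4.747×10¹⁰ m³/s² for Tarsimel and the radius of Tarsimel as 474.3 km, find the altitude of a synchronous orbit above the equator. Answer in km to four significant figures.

h_sync ≈ 4376 km

T = 85.58 hours = 3.081×10⁵ s.
A synchronous orbit has period T, so by Kepler's third law a = (μT²/4π²)^(1/3).
μT²/4π² = 4.747×10¹⁰ × (3.081×10⁵)² / 39.48 = 1.141×10²⁰ m³.
a = 4.851×10⁶ m = 4850.7 km.
Altitude h = a − R = 4850.7 − 474.3 = 4376.4 km.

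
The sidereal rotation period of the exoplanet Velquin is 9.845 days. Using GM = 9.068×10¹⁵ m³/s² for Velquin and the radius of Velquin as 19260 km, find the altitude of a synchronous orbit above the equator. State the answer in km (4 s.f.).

h_sync ≈ 5.305×10⁵ km

T = 9.845 days = 8.506×10⁵ s.
A synchronous orbit has period T, so by Kepler's third law a = (μT²/4π²)^(1/3).
μT²/4π² = 9.068×10¹⁵ × (8.506×10⁵)² / 39.48 = 1.662×10²⁶ m³.
a = 5.498×10⁸ m = 5.4980×10⁵ km.
Altitude h = a − R = 5.4980×10⁵ − 19260 = 5.3054×10⁵ km.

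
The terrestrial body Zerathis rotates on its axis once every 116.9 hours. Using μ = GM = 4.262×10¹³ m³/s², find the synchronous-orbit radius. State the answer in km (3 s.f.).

T = 116.9 hours = 4.208×10⁵ s.
A synchronous orbit has period T, so by Kepler's third law a = (μT²/4π²)^(1/3).
μT²/4π² = 4.262×10¹³ × (4.208×10⁵)² / 39.48 = 1.912×10²³ m³.
a = 5.761×10⁷ m = 57610 km.

r_sync ≈ 57600 km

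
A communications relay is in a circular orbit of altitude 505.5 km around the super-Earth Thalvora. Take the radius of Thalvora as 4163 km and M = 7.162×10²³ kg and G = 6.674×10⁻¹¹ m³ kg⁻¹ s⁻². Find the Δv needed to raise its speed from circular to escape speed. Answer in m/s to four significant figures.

μ = GM = 6.674×10⁻¹¹ × 7.162×10²³ = 4.780×10¹³ m³/s².
r = 4163 + 505.5 = 4668.5 km = 4.6685×10⁶ m.
Circular speed v_c = √(μ/r) = 3200 m/s.
Escape speed v_esc = √(2μ/r) = √2 × v_c = 4525 m/s.
Δv = v_esc − v_c = 1325 m/s.

Δv ≈ 1325 m/s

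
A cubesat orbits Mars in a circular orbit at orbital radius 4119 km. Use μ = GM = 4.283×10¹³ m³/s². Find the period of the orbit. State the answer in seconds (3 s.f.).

r = 4119 km = 4.119×10⁶ m.
Kepler's third law: T = 2π√(r³/μ) = 2π√((4.119×10⁶)³ / 4.283×10¹³).
r³/μ = 1.632×10⁶ s², so T = 2π × 1.277×10³ = 8.026×10³ s.

T ≈ 8030 seconds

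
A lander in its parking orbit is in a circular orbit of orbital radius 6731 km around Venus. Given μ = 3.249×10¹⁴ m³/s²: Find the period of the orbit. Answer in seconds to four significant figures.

r = 6731 km = 6.731×10⁶ m.
Kepler's third law: T = 2π√(r³/μ) = 2π√((6.731×10⁶)³ / 3.249×10¹⁴).
r³/μ = 9.386×10⁵ s², so T = 2π × 9.688×10² = 6.087×10³ s.

T ≈ 6087 seconds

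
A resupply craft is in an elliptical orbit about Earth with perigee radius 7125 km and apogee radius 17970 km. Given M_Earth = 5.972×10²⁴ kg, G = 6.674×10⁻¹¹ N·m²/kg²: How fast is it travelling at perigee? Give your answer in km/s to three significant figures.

μ = GM = 6.674×10⁻¹¹ × 5.972×10²⁴ = 3.986×10¹⁴ m³/s².
Semi-major axis a = (r_p + r_a)/2 = 12548 km = 1.255×10⁷ m.
Vis-viva: v² = μ(2/r − 1/a) = 3.986×10¹⁴ × (2.807×10⁻⁷ − 7.970×10⁻⁸) = 8.011×10⁷ m²/s².
v = 8951 m/s = 8.951 km/s.

v ≈ 8.95 km/s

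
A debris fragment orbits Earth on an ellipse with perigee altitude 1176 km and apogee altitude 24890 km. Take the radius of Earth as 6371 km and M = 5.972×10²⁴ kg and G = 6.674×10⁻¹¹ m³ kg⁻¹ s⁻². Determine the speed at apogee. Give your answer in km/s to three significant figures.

v ≈ 2.23 km/s

μ = GM = 6.674×10⁻¹¹ × 5.972×10²⁴ = 3.986×10¹⁴ m³/s².
r_p = 6371 + 1176 = 7547.0 km = 7.5470×10⁶ m.
r_a = 6371 + 24890 = 31261 km = 3.1261×10⁷ m.
Semi-major axis a = (r_p + r_a)/2 = 19404 km = 1.940×10⁷ m.
Vis-viva: v² = μ(2/r − 1/a) = 3.986×10¹⁴ × (6.398×10⁻⁸ − 5.154×10⁻⁸) = 4.959×10⁶ m²/s².
v = 2227 m/s = 2.227 km/s.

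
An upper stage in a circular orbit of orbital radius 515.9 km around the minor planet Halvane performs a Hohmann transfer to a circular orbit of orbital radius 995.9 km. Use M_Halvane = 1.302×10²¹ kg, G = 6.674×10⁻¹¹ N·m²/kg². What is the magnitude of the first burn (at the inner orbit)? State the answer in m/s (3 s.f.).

μ = GM = 6.674×10⁻¹¹ × 1.302×10²¹ = 8.690×10¹⁰ m³/s².
r₁ = 515.9 km = 5.159×10⁵ m.
r₂ = 995.9 km = 9.959×10⁵ m.
Transfer ellipse a_t = (r₁ + r₂)/2 = 7.559×10⁵ m.
At r₁: circular v_c1 = √(μ/r₁) = 410.4 m/s; transfer-periapsis v_p = √[μ(2/r₁ − 1/a_t)] = 471.1 m/s.
Δv₁ = v_p − v_c1 = 60.67 m/s.

Δv ≈ 60.7 m/s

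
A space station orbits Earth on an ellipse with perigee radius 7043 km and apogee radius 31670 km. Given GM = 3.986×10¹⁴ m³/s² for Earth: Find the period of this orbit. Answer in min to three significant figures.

Semi-major axis a = (r_p + r_a)/2 = (7043.0 + 31670)/2 = 19356 km = 1.936×10⁷ m.
By Kepler's third law T = 2π√(a³/μ) = 2π × 4.266×10³ = 2.680×10⁴ s.
= 446.7 min.

T ≈ 447 min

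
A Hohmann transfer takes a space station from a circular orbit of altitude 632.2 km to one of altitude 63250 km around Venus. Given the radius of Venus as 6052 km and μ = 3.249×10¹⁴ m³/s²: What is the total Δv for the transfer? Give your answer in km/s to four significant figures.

r₁ = 6052 + 632.2 = 6684.2 km = 6.6842×10⁶ m.
r₂ = 6052 + 63250 = 69302 km = 6.9302×10⁷ m.
Transfer ellipse a_t = (r₁ + r₂)/2 = 3.799×10⁷ m.
At r₁: circular v_c1 = √(μ/r₁) = 6972 m/s; transfer-periapsis v_p = √[μ(2/r₁ − 1/a_t)] = 9416 m/s.
Δv₁ = v_p − v_c1 = 2444 m/s.
At r₂: circular v_c2 = √(μ/r₂) = 2165 m/s; transfer-apoapsis v_a = √[μ(2/r₂ − 1/a_t)] = 908.2 m/s.
Δv₂ = v_c2 − v_a = 1257 m/s.
Total Δv = Δv₁ + Δv₂ = 3701 m/s = 3.701 km/s.

Δv_total ≈ 3.701 km/s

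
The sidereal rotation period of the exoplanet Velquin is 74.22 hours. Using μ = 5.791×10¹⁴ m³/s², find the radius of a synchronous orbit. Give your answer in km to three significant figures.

T = 74.22 hours = 2.672×10⁵ s.
A synchronous orbit has period T, so by Kepler's third law a = (μT²/4π²)^(1/3).
μT²/4π² = 5.791×10¹⁴ × (2.672×10⁵)² / 39.48 = 1.047×10²⁴ m³.
a = 1.016×10⁸ m = 1.0155×10⁵ km.

r_sync ≈ 1.02×10⁵ km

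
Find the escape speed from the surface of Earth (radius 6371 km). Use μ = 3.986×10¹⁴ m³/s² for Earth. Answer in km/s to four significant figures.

v_esc ≈ 11.19 km/s

r = R = 6.371×10⁶ m.
Escape speed v_esc = √(2μ/r) = √(2 × 3.986×10¹⁴ / 6.371×10⁶) = √(1.251×10⁸) = 11190 m/s.
= 11.19 km/s.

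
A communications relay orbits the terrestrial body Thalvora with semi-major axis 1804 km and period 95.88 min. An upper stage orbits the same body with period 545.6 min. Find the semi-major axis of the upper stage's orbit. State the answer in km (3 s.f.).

Kepler's third law: a³ ∝ T², so a₂ = a₁ (T₂/T₁)^(2/3).
T₂/T₁ = 5.690, (T₂/T₁)^(2/3) = 3.187.
a₂ = 1804 × 3.187 = 5750 km.

a₂ ≈ 5750 km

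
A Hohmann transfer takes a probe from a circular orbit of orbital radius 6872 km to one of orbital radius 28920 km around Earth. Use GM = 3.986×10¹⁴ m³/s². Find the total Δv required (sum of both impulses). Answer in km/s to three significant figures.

r₁ = 6872 km = 6.872×10⁶ m.
r₂ = 28920 km = 2.892×10⁷ m.
Transfer ellipse a_t = (r₁ + r₂)/2 = 1.790×10⁷ m.
At r₁: circular v_c1 = √(μ/r₁) = 7616 m/s; transfer-perigee v_p = √[μ(2/r₁ − 1/a_t)] = 9682 m/s.
Δv₁ = v_p − v_c1 = 2066 m/s.
At r₂: circular v_c2 = √(μ/r₂) = 3713 m/s; transfer-apogee v_a = √[μ(2/r₂ − 1/a_t)] = 2301 m/s.
Δv₂ = v_c2 − v_a = 1412 m/s.
Total Δv = Δv₁ + Δv₂ = 3478 m/s = 3.478 km/s.

Δv_total ≈ 3.48 km/s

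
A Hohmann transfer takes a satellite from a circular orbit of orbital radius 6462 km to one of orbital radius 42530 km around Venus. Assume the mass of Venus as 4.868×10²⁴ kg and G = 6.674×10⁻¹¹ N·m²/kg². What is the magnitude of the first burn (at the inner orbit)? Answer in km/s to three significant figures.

Δv ≈ 2.25 km/s

μ = GM = 6.674×10⁻¹¹ × 4.868×10²⁴ = 3.249×10¹⁴ m³/s².
r₁ = 6462 km = 6.462×10⁶ m.
r₂ = 42530 km = 4.253×10⁷ m.
Transfer ellipse a_t = (r₁ + r₂)/2 = 2.450×10⁷ m.
At r₁: circular v_c1 = √(μ/r₁) = 7091 m/s; transfer-periapsis v_p = √[μ(2/r₁ − 1/a_t)] = 9343 m/s.
Δv₁ = v_p − v_c1 = 2252 m/s.
= 2.252 km/s.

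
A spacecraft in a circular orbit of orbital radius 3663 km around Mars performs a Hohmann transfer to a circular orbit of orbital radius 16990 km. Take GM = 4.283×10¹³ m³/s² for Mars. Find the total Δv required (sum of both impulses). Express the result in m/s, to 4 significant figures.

Δv_total ≈ 1609 m/s

r₁ = 3663 km = 3.663×10⁶ m.
r₂ = 16990 km = 1.699×10⁷ m.
Transfer ellipse a_t = (r₁ + r₂)/2 = 1.033×10⁷ m.
At r₁: circular v_c1 = √(μ/r₁) = 3419 m/s; transfer-periapsis v_p = √[μ(2/r₁ − 1/a_t)] = 4386 m/s.
Δv₁ = v_p − v_c1 = 966.6 m/s.
At r₂: circular v_c2 = √(μ/r₂) = 1588 m/s; transfer-apoapsis v_a = √[μ(2/r₂ − 1/a_t)] = 945.6 m/s.
Δv₂ = v_c2 − v_a = 642.1 m/s.
Total Δv = Δv₁ + Δv₂ = 1609 m/s.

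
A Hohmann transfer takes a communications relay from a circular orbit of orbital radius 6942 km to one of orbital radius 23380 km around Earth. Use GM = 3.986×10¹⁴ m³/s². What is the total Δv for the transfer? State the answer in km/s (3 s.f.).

Δv_total ≈ 3.17 km/s

r₁ = 6942 km = 6.942×10⁶ m.
r₂ = 23380 km = 2.338×10⁷ m.
Transfer ellipse a_t = (r₁ + r₂)/2 = 1.516×10⁷ m.
At r₁: circular v_c1 = √(μ/r₁) = 7578 m/s; transfer-perigee v_p = √[μ(2/r₁ − 1/a_t)] = 9410 m/s.
Δv₁ = v_p − v_c1 = 1832 m/s.
At r₂: circular v_c2 = √(μ/r₂) = 4129 m/s; transfer-apogee v_a = √[μ(2/r₂ − 1/a_t)] = 2794 m/s.
Δv₂ = v_c2 − v_a = 1335 m/s.
Total Δv = Δv₁ + Δv₂ = 3167 m/s = 3.167 km/s.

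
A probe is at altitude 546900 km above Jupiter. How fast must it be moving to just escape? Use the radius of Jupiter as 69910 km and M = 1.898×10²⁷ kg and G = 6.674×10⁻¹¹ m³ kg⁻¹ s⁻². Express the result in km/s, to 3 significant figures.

μ = GM = 6.674×10⁻¹¹ × 1.898×10²⁷ = 1.267×10¹⁷ m³/s².
r = 69910 + 546900 = 616810 km = 6.1681×10⁸ m.
Escape speed v_esc = √(2μ/r) = √(2 × 1.267×10¹⁷ / 6.168×10⁸) = √(4.107×10⁸) = 20270 m/s.
= 20.27 km/s.

v_esc ≈ 20.3 km/s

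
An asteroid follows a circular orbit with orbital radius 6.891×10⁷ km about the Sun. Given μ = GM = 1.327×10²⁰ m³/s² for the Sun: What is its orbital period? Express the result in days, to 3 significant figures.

T ≈ 114 days

r = 6.891×10⁷ km = 6.891×10¹⁰ m.
Kepler's third law: T = 2π√(r³/μ) = 2π√((6.891×10¹⁰)³ / 1.327×10²⁰).
r³/μ = 2.466×10¹² s², so T = 2π × 1.570×10⁶ = 9.867×10⁶ s.
Converting: 9.867×10⁶ s ÷ 86400 = 114.2 days.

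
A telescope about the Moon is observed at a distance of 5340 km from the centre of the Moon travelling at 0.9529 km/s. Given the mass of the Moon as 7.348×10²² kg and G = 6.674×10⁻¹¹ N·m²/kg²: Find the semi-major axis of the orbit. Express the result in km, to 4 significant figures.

μ = GM = 6.674×10⁻¹¹ × 7.348×10²² = 4.904×10¹² m³/s².
r = 5.340×10⁶ m.
Specific orbital energy ε = v²/2 − μ/r = (952.9)²/2 − 4.904×10¹²/5.340×10⁶ = -4.644×10⁵ J/kg.
Since ε = −μ/(2a), a = −μ/(2ε) = 5.281×10⁶ m = 5280.5 km.

a ≈ 5281 km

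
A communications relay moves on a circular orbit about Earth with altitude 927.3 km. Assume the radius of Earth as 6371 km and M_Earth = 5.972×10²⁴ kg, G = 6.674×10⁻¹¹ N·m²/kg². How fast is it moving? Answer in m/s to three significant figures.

v ≈ 7390 m/s

μ = GM = 6.674×10⁻¹¹ × 5.972×10²⁴ = 3.986×10¹⁴ m³/s².
r = 6371 + 927.3 = 7298.3 km = 7.2983×10⁶ m.
For a circular orbit v = √(μ/r) = √(3.986×10¹⁴ / 7.298×10⁶) = √(5.461×10⁷) = 7390 m/s.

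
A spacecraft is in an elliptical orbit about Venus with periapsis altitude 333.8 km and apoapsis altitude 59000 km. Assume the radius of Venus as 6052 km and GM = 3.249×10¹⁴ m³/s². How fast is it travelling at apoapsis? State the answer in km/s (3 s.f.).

r_p = 6052 + 333.8 = 6385.8 km = 6.3858×10⁶ m.
r_a = 6052 + 59000 = 65052 km = 6.5052×10⁷ m.
Semi-major axis a = (r_p + r_a)/2 = 35719 km = 3.572×10⁷ m.
Vis-viva: v² = μ(2/r − 1/a) = 3.249×10¹⁴ × (3.074×10⁻⁸ − 2.800×10⁻⁸) = 8.929×10⁵ m²/s².
v = 944.9 m/s = 0.9449 km/s.

v ≈ 0.945 km/s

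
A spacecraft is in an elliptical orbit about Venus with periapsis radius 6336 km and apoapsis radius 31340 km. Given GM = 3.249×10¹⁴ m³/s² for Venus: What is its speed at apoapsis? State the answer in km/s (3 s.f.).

v ≈ 1.87 km/s

Semi-major axis a = (r_p + r_a)/2 = 18838 km = 1.884×10⁷ m.
Vis-viva: v² = μ(2/r − 1/a) = 3.249×10¹⁴ × (6.382×10⁻⁸ − 5.308×10⁻⁸) = 3.487×10⁶ m²/s².
v = 1867 m/s = 1.867 km/s.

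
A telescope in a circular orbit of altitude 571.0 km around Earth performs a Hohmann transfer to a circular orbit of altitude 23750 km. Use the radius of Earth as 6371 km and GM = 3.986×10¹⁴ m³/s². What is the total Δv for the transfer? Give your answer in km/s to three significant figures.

r₁ = 6371 + 571.0 = 6942.0 km = 6.9420×10⁶ m.
r₂ = 6371 + 23750 = 30121 km = 3.0121×10⁷ m.
Transfer ellipse a_t = (r₁ + r₂)/2 = 1.853×10⁷ m.
At r₁: circular v_c1 = √(μ/r₁) = 7578 m/s; transfer-perigee v_p = √[μ(2/r₁ − 1/a_t)] = 9661 m/s.
Δv₁ = v_p − v_c1 = 2083 m/s.
At r₂: circular v_c2 = √(μ/r₂) = 3638 m/s; transfer-apogee v_a = √[μ(2/r₂ − 1/a_t)] = 2226 m/s.
Δv₂ = v_c2 − v_a = 1411 m/s.
Total Δv = Δv₁ + Δv₂ = 3494 m/s = 3.494 km/s.

Δv_total ≈ 3.49 km/s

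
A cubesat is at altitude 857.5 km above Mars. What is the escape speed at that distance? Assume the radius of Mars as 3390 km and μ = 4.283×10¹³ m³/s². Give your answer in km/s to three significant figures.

v_esc ≈ 4.49 km/s

r = 3390 + 857.5 = 4247.5 km = 4.2475×10⁶ m.
Escape speed v_esc = √(2μ/r) = √(2 × 4.283×10¹³ / 4.248×10⁶) = √(2.017×10⁷) = 4491 m/s.
= 4.491 km/s.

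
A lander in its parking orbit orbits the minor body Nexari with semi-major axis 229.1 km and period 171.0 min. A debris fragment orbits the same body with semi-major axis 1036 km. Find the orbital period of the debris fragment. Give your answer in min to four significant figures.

T₂ ≈ 1644 min

Kepler's third law: T² ∝ a³, so T₂ = T₁ (a₂/a₁)^(3/2).
a₂/a₁ = 4.522, (a₂/a₁)^(3/2) = 9.616.
T₂ = 171.0 × 9.616 = 1644 min.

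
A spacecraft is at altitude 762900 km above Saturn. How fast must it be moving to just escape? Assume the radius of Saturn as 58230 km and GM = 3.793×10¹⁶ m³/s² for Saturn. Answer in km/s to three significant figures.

v_esc ≈ 9.61 km/s

r = 58230 + 762900 = 821130 km = 8.2113×10⁸ m.
Escape speed v_esc = √(2μ/r) = √(2 × 3.793×10¹⁶ / 8.211×10⁸) = √(9.238×10⁷) = 9612 m/s.
= 9.612 km/s.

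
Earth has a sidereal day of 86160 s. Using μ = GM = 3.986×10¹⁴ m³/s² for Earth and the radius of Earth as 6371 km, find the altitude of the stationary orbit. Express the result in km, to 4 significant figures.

A synchronous orbit has period T, so by Kepler's third law a = (μT²/4π²)^(1/3).
μT²/4π² = 3.986×10¹⁴ × (8.616×10⁴)² / 39.48 = 7.495×10²² m³.
a = 4.216×10⁷ m = 42163 km.
Altitude h = a − R = 42163 − 6371 = 35792 km.

h_sync ≈ 35790 km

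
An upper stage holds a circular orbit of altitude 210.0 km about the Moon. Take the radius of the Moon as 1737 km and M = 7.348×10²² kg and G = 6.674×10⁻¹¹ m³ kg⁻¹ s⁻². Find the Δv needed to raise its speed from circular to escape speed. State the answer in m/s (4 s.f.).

μ = GM = 6.674×10⁻¹¹ × 7.348×10²² = 4.904×10¹² m³/s².
r = 1737 + 210.0 = 1947.0 km = 1.9470×10⁶ m.
Circular speed v_c = √(μ/r) = 1587 m/s.
Escape speed v_esc = √(2μ/r) = √2 × v_c = 2244 m/s.
Δv = v_esc − v_c = 657.4 m/s.

Δv ≈ 657.4 m/s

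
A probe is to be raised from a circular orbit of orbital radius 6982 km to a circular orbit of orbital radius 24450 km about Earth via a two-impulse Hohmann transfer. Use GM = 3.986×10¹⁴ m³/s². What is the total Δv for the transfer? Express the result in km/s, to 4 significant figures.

r₁ = 6982 km = 6.982×10⁶ m.
r₂ = 24450 km = 2.445×10⁷ m.
Transfer ellipse a_t = (r₁ + r₂)/2 = 1.572×10⁷ m.
At r₁: circular v_c1 = √(μ/r₁) = 7556 m/s; transfer-perigee v_p = √[μ(2/r₁ − 1/a_t)] = 9424 m/s.
Δv₁ = v_p − v_c1 = 1868 m/s.
At r₂: circular v_c2 = √(μ/r₂) = 4038 m/s; transfer-apogee v_a = √[μ(2/r₂ − 1/a_t)] = 2691 m/s.
Δv₂ = v_c2 − v_a = 1346 m/s.
Total Δv = Δv₁ + Δv₂ = 3215 m/s = 3.215 km/s.

Δv_total ≈ 3.215 km/s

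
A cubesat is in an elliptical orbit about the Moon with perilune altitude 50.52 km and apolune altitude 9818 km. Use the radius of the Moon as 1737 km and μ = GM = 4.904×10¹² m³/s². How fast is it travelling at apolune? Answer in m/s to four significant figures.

v ≈ 337.2 m/s

r_p = 1737 + 50.52 = 1787.5 km = 1.7875×10⁶ m.
r_a = 1737 + 9818 = 11555 km = 1.1555×10⁷ m.
Semi-major axis a = (r_p + r_a)/2 = 6671.3 km = 6.671×10⁶ m.
Vis-viva: v² = μ(2/r − 1/a) = 4.904×10¹² × (1.731×10⁻⁷ − 1.499×10⁻⁷) = 1.137×10⁵ m²/s².
v = 337.2 m/s.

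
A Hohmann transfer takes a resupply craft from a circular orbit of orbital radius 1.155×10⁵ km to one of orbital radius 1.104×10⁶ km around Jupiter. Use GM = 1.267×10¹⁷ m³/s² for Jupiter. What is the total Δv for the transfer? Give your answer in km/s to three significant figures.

r₁ = 1.155×10⁵ km = 1.155×10⁸ m.
r₂ = 1.104×10⁶ km = 1.104×10⁹ m.
Transfer ellipse a_t = (r₁ + r₂)/2 = 6.098×10⁸ m.
At r₁: circular v_c1 = √(μ/r₁) = 33120 m/s; transfer-perijove v_p = √[μ(2/r₁ − 1/a_t)] = 44570 m/s.
Δv₁ = v_p − v_c1 = 11450 m/s.
At r₂: circular v_c2 = √(μ/r₂) = 10710 m/s; transfer-apojove v_a = √[μ(2/r₂ − 1/a_t)] = 4663 m/s.
Δv₂ = v_c2 − v_a = 6050 m/s.
Total Δv = Δv₁ + Δv₂ = 17500 m/s = 17.50 km/s.

Δv_total ≈ 17.5 km/s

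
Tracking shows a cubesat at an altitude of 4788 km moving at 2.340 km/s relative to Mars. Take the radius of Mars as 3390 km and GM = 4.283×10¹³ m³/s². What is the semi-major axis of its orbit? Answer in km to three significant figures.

r = 3390 + 4788 = 8178.0 km = 8.178×10⁶ m.
Specific orbital energy ε = v²/2 − μ/r = (2340)²/2 − 4.283×10¹³/8.178×10⁶ = -2.499×10⁶ J/kg.
Since ε = −μ/(2a), a = −μ/(2ε) = 8.568×10⁶ m = 8568.0 km.

a ≈ 8570 km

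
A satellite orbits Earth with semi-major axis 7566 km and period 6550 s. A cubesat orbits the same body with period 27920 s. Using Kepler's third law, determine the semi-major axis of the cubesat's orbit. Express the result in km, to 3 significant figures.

a₂ ≈ 19900 km

Kepler's third law: a³ ∝ T², so a₂ = a₁ (T₂/T₁)^(2/3).
T₂/T₁ = 4.263, (T₂/T₁)^(2/3) = 2.629.
a₂ = 7566 × 2.629 = 19890 km.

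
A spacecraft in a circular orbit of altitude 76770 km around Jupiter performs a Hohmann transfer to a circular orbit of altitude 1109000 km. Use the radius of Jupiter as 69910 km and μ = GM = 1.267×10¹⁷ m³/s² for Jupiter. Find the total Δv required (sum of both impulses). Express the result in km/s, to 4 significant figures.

r₁ = 69910 + 76770 = 146680 km = 1.4668×10⁸ m.
r₂ = 69910 + 1109000 = 1178900 km = 1.1789×10⁹ m.
Transfer ellipse a_t = (r₁ + r₂)/2 = 6.628×10⁸ m.
At r₁: circular v_c1 = √(μ/r₁) = 29390 m/s; transfer-perijove v_p = √[μ(2/r₁ − 1/a_t)] = 39200 m/s.
Δv₁ = v_p − v_c1 = 9807 m/s.
At r₂: circular v_c2 = √(μ/r₂) = 10370 m/s; transfer-apojove v_a = √[μ(2/r₂ − 1/a_t)] = 4877 m/s.
Δv₂ = v_c2 − v_a = 5490 m/s.
Total Δv = Δv₁ + Δv₂ = 15300 m/s = 15.30 km/s.

Δv_total ≈ 15.30 km/s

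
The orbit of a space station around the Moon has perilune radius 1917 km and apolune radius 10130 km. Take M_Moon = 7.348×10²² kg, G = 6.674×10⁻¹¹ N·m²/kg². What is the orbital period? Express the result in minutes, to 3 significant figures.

μ = GM = 6.674×10⁻¹¹ × 7.348×10²² = 4.904×10¹² m³/s².
Semi-major axis a = (r_p + r_a)/2 = (1917.0 + 10130)/2 = 6023.5 km = 6.024×10⁶ m.
By Kepler's third law T = 2π√(a³/μ) = 2π × 6.676×10³ = 4.194×10⁴ s.
= 699.1 minutes.

T ≈ 699 minutes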